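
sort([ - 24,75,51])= [ - 24,51,75 ] 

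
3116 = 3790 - 674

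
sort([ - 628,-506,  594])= [-628, - 506,594]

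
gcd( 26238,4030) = 2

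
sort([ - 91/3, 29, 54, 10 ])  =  [  -  91/3 , 10, 29, 54] 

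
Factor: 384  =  2^7*3^1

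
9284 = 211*44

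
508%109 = 72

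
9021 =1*9021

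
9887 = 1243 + 8644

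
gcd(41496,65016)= 168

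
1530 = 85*18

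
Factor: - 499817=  - 17^1*29401^1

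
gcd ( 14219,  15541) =1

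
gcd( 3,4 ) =1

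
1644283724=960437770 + 683845954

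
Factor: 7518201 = 3^1*829^1*3023^1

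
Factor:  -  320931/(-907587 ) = 13^2 * 31^( - 1)*211^1*3253^(-1 )= 35659/100843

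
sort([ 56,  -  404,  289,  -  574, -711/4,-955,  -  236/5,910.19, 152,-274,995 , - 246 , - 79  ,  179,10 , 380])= [ - 955,-574, - 404,- 274 ,-246,-711/4,-79,-236/5,10,56,  152, 179,289,380,910.19,995]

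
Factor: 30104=2^3 * 53^1*71^1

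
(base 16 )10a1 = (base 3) 12211200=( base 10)4257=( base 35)3GM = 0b1000010100001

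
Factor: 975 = 3^1*5^2*13^1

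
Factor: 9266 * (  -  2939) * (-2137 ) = 58196438038 =2^1*41^1*113^1* 2137^1*2939^1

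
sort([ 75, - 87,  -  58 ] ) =[-87 , - 58, 75] 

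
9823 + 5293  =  15116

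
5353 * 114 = 610242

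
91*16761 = 1525251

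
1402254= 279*5026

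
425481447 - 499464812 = -73983365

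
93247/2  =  46623 + 1/2 = 46623.50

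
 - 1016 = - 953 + -63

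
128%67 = 61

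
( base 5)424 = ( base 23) 4m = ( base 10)114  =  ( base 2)1110010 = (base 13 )8A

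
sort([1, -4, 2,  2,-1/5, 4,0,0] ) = [ - 4,-1/5,0,0, 1,2,2, 4 ] 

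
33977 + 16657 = 50634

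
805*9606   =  7732830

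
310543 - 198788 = 111755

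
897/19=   897/19 =47.21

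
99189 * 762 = 75582018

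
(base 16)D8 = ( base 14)116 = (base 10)216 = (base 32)6O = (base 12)160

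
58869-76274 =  - 17405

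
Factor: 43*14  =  602 = 2^1*7^1*43^1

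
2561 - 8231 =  - 5670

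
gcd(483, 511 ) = 7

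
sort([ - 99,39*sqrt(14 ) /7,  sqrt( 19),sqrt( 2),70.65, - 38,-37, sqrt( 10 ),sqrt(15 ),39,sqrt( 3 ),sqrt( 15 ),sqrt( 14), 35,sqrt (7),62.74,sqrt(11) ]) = [ - 99, - 38, - 37,  sqrt(2),  sqrt( 3 ),sqrt( 7 ),sqrt(10 ), sqrt( 11 ),sqrt( 14 ),sqrt( 15 ),sqrt( 15 ),sqrt( 19 ),39*sqrt(14) /7,35,39,62.74, 70.65]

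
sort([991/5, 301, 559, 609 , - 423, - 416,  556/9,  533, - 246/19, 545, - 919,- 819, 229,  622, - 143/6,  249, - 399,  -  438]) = [ - 919, - 819, - 438, - 423,  -  416,  -  399,-143/6, -246/19 , 556/9,991/5 , 229, 249, 301, 533, 545, 559, 609, 622 ] 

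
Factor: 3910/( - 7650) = - 23/45 =- 3^( - 2)*5^ ( - 1 )*23^1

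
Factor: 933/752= 2^(  -  4)*3^1* 47^( - 1 )*311^1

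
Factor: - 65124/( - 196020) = 201/605= 3^1*5^( - 1)*11^( - 2)*67^1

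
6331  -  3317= 3014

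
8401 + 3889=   12290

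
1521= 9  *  169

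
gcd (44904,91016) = 8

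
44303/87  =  509  +  20/87 = 509.23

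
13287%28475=13287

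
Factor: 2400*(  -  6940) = - 16656000 = -  2^7*3^1*5^3*347^1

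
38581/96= 401 + 85/96 = 401.89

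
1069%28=5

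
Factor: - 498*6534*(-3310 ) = 10770514920=2^3*3^4*5^1*11^2* 83^1*331^1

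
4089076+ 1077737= 5166813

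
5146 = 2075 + 3071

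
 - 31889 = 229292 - 261181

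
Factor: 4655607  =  3^1* 11^1* 141079^1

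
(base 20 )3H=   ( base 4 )1031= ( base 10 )77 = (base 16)4d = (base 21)3e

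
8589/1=8589 = 8589.00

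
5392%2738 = 2654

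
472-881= - 409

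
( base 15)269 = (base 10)549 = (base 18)1C9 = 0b1000100101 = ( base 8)1045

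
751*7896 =5929896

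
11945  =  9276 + 2669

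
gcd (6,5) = 1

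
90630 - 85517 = 5113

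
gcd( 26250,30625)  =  4375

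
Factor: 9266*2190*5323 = 2^2*3^1*5^1*41^1*73^1*113^1*5323^1 = 108017190420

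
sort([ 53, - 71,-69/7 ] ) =[ - 71,-69/7, 53] 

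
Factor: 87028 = 2^2*21757^1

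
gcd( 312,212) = 4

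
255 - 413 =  - 158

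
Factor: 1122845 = 5^1*224569^1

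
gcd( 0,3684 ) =3684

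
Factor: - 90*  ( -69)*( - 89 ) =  - 2^1*3^3 * 5^1 * 23^1 * 89^1 = - 552690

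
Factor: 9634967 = 43^1*224069^1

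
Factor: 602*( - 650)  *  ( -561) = 2^2*3^1*5^2*7^1*11^1*13^1*17^1*43^1 = 219519300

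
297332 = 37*8036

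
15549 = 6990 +8559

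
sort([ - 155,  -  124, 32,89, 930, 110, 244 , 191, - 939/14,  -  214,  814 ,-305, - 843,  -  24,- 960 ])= [  -  960, - 843, - 305, -214, - 155, - 124,-939/14, -24 , 32,89 , 110 , 191,  244,814,930] 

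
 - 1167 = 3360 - 4527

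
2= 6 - 4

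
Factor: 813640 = 2^3 * 5^1*20341^1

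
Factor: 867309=3^1*289103^1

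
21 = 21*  1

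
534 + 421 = 955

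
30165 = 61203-31038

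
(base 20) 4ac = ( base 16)714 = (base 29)24E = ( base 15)80C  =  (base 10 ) 1812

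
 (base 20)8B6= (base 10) 3426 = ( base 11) 2635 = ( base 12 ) 1B96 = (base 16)d62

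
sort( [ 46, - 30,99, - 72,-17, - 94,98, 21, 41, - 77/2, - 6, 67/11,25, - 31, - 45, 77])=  [ - 94, - 72, - 45, - 77/2, - 31, - 30, - 17, - 6,67/11 , 21, 25, 41,46, 77,98, 99 ] 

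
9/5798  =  9/5798 = 0.00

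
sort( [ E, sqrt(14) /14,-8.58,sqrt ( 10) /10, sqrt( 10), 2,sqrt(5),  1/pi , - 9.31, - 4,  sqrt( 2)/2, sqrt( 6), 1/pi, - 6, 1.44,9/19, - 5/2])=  [ - 9.31, - 8.58, - 6,-4,-5/2,  sqrt(14 )/14 , sqrt(  10) /10  ,  1/pi, 1/pi, 9/19,sqrt(2 ) /2, 1.44,2 , sqrt( 5 ), sqrt( 6), E, sqrt(10 )]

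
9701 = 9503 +198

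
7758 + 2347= 10105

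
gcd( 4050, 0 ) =4050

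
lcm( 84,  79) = 6636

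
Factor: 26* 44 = 1144=2^3*11^1*13^1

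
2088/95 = 2088/95 = 21.98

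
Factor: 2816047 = 13^2 * 19^1*877^1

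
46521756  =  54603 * 852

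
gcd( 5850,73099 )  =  13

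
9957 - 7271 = 2686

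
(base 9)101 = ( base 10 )82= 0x52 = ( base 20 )42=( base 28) 2q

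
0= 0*31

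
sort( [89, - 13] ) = [  -  13,89 ]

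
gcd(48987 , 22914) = 9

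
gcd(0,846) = 846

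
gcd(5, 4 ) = 1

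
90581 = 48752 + 41829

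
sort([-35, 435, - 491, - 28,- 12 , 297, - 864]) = [ - 864,  -  491, - 35,  -  28, - 12,  297,435]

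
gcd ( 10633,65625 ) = 7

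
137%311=137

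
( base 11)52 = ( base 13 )45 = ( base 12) 49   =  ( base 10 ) 57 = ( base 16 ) 39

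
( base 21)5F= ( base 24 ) 50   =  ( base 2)1111000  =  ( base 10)120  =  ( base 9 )143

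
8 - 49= - 41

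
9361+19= 9380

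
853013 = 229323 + 623690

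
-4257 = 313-4570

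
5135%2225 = 685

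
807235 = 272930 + 534305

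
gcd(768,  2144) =32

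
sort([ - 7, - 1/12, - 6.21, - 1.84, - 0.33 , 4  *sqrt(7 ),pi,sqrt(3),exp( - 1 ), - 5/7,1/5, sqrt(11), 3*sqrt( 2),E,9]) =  [ - 7, - 6.21 , - 1.84 , - 5/7,-0.33,  -  1/12, 1/5,exp( - 1 ),sqrt(3), E,pi, sqrt(11), 3*sqrt(2),  9, 4*sqrt(7)]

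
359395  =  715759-356364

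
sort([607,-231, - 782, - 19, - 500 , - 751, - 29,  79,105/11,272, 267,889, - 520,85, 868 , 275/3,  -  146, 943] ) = [-782, - 751, -520 , - 500,  -  231 , - 146, - 29,  -  19,105/11,79 , 85,275/3, 267, 272, 607,868, 889,943]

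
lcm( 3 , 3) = 3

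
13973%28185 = 13973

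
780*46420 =36207600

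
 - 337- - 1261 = 924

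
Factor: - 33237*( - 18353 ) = 3^3*1231^1*18353^1=609998661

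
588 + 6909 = 7497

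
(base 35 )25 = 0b1001011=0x4b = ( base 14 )55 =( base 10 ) 75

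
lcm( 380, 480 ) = 9120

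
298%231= 67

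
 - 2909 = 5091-8000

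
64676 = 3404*19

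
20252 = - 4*( - 5063)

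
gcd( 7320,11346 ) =366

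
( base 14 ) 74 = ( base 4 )1212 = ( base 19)57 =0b1100110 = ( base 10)102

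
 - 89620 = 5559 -95179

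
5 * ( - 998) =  - 4990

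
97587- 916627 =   -  819040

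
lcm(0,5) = 0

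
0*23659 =0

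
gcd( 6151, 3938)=1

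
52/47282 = 26/23641 = 0.00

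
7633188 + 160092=7793280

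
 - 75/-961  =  75/961  =  0.08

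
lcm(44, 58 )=1276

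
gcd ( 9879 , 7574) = 1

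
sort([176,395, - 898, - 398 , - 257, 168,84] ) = [ - 898, - 398, - 257,84 , 168  ,  176,395] 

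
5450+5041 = 10491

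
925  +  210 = 1135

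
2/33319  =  2/33319 = 0.00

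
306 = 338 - 32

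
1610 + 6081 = 7691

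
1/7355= 1/7355 = 0.00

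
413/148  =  2 +117/148 =2.79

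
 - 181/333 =- 181/333=- 0.54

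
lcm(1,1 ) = 1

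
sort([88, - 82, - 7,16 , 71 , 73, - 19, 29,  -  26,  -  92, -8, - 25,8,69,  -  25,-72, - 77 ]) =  [ -92, - 82, - 77 , - 72, - 26,-25,-25,-19,-8,-7,8,16,29, 69, 71,73,88] 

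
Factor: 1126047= 3^1*13^2 * 2221^1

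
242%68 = 38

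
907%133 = 109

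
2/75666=1/37833 = 0.00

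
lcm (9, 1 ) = 9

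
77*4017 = 309309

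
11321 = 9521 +1800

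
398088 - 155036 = 243052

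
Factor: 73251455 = 5^1*14650291^1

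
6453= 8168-1715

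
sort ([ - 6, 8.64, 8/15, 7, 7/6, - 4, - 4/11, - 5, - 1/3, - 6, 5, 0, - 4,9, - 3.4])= [ - 6,-6, - 5,  -  4, - 4, - 3.4, - 4/11, - 1/3, 0, 8/15,7/6 , 5,  7,8.64, 9 ]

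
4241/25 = 169 + 16/25 = 169.64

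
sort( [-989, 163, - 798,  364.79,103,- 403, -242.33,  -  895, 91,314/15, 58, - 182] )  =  [ - 989, - 895,-798,  -  403 , - 242.33, -182, 314/15,58, 91, 103, 163, 364.79 ] 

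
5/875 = 1/175 =0.01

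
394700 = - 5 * (-78940)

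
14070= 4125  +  9945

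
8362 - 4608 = 3754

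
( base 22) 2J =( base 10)63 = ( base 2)111111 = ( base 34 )1t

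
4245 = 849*5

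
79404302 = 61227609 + 18176693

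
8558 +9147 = 17705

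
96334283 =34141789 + 62192494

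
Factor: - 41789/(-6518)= 2^(  -  1 )*11^1 * 29^1*131^1 * 3259^( - 1 )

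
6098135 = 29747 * 205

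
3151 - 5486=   -  2335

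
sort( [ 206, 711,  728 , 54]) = [ 54,  206 , 711,728]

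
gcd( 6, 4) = 2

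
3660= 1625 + 2035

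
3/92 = 3/92 = 0.03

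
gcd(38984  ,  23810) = 2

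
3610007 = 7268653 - 3658646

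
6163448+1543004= 7706452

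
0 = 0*32248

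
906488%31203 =1601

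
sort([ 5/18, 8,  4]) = [ 5/18, 4, 8 ] 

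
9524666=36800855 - 27276189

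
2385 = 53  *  45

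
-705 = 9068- 9773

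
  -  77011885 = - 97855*787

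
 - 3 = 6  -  9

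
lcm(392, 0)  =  0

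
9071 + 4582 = 13653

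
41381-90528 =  - 49147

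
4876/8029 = 4876/8029 =0.61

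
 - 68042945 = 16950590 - 84993535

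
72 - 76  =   - 4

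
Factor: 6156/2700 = 3^1*5^(-2) * 19^1=57/25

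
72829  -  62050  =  10779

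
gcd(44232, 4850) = 194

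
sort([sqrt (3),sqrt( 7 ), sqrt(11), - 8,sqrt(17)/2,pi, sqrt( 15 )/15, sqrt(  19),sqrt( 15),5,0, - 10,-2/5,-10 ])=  [- 10, - 10,  -  8, - 2/5,0,sqrt( 15 ) /15,sqrt( 3),sqrt( 17)/2, sqrt( 7),pi,sqrt(11),sqrt (15),sqrt(19),  5 ]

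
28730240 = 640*44891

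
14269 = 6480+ 7789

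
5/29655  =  1/5931 = 0.00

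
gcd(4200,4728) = 24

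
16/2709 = 16/2709 = 0.01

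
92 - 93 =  - 1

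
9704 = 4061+5643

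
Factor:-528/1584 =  - 1/3  =  -3^(-1)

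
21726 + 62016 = 83742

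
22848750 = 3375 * 6770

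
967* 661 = 639187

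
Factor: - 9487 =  - 53^1*179^1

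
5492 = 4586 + 906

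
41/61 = 41/61 = 0.67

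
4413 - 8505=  - 4092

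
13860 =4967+8893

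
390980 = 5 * 78196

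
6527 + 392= 6919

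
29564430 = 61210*483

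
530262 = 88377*6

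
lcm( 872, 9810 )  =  39240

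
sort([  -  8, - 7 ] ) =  [ - 8, - 7]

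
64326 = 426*151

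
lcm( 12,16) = 48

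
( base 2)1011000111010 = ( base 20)E4A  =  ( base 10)5690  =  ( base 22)BGE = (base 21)cik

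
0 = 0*649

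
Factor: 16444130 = 2^1*5^1*1644413^1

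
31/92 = 31/92 = 0.34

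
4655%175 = 105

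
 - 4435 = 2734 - 7169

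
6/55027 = 6/55027= 0.00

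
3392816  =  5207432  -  1814616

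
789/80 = 789/80 = 9.86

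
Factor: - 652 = -2^2*163^1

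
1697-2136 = -439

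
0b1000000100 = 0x204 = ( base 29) HN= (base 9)633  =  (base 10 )516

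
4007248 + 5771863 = 9779111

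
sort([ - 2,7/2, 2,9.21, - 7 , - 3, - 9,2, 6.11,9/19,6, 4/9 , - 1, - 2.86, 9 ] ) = [- 9,-7, - 3,-2.86, - 2, - 1,4/9,9/19,2,2,7/2, 6,6.11,9,9.21]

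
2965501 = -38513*( - 77 )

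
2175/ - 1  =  -2175/1   =  -  2175.00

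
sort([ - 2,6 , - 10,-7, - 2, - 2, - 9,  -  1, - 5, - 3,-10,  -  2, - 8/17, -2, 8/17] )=[ - 10,  -  10,-9, - 7,  -  5, - 3, - 2, - 2, - 2, - 2,-2, - 1,  -  8/17,8/17,6]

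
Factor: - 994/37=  - 2^1*7^1*37^ (  -  1)*71^1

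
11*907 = 9977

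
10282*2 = 20564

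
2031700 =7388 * 275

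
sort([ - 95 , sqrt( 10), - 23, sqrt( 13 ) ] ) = [-95, - 23,sqrt(10) , sqrt(13)]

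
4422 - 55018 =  - 50596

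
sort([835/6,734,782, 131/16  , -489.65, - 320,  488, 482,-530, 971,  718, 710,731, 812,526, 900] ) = [-530,  -  489.65,-320, 131/16,835/6, 482, 488,526, 710, 718, 731,  734, 782, 812, 900,971 ]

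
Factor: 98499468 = 2^2 *3^1* 389^1*21101^1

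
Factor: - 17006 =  - 2^1*11^1*773^1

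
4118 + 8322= 12440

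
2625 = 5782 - 3157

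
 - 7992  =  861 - 8853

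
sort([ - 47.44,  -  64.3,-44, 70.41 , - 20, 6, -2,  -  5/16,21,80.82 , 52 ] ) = [  -  64.3 , - 47.44,  -  44, - 20, - 2 ,- 5/16, 6,21 , 52,70.41, 80.82 ] 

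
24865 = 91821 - 66956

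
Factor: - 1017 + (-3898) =  -  5^1*983^1 = -4915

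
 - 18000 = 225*( - 80)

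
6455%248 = 7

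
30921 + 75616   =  106537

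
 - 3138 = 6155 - 9293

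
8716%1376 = 460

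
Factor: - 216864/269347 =-2^5*3^3*13^(  -  1 ) * 251^1 * 20719^( - 1) 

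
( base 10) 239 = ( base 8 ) 357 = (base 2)11101111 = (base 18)D5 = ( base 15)10e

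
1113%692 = 421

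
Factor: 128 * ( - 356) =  - 45568= -2^9*89^1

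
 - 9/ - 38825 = 9/38825 = 0.00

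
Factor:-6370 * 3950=  -  25161500 = -2^2 * 5^3 * 7^2 * 13^1 * 79^1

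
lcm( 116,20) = 580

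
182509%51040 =29389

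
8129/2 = 4064 + 1/2 = 4064.50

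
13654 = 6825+6829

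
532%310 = 222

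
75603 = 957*79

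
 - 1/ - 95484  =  1/95484 = 0.00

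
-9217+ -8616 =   -  17833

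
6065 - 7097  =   - 1032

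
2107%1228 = 879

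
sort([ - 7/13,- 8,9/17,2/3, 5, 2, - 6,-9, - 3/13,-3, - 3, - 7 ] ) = [ - 9, - 8, - 7,-6 ,-3,  -  3,-7/13, - 3/13, 9/17,2/3, 2 , 5]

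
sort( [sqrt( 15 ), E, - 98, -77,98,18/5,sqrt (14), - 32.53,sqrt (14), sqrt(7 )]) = [ - 98,-77,-32.53,  sqrt( 7 ),E,18/5,sqrt (14),sqrt(14),sqrt( 15), 98]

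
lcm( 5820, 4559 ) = 273540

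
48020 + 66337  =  114357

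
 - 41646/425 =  - 41646/425 = -97.99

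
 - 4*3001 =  - 12004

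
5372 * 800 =4297600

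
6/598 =3/299 = 0.01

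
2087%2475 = 2087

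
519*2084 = 1081596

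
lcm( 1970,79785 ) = 159570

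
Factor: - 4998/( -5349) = 1666/1783 = 2^1 * 7^2*17^1*1783^( - 1) 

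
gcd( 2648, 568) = 8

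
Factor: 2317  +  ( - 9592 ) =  - 7275 = - 3^1*5^2*97^1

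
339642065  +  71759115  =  411401180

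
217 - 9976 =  - 9759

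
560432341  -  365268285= 195164056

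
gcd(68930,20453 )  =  113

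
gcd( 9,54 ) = 9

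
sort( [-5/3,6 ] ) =[ - 5/3, 6 ] 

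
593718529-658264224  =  -64545695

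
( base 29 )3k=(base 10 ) 107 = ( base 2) 1101011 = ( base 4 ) 1223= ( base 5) 412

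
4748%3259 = 1489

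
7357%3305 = 747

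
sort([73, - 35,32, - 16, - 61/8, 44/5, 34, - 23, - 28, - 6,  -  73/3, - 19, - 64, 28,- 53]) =[-64, - 53,-35, - 28, - 73/3, - 23,-19,-16, - 61/8, - 6,  44/5, 28,  32, 34,73 ] 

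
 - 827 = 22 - 849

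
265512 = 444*598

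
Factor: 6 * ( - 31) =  - 2^1 *3^1 * 31^1 = - 186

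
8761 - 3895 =4866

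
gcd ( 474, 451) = 1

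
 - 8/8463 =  - 1 + 8455/8463 = - 0.00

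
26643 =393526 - 366883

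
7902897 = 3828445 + 4074452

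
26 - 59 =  - 33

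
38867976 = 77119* 504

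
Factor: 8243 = 8243^1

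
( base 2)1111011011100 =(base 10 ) 7900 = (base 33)78D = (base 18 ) 166G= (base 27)amg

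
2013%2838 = 2013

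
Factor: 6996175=5^2*279847^1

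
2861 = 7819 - 4958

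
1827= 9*203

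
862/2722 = 431/1361 = 0.32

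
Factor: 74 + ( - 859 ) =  - 785=   -  5^1*  157^1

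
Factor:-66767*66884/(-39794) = 2^1*23^1*101^ ( - 1)*179^1 * 197^( - 1 )*373^1*727^1 = 2232822014/19897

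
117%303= 117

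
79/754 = 79/754 = 0.10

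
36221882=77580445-41358563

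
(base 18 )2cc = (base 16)36C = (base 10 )876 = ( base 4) 31230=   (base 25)1A1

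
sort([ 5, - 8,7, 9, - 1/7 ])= [-8, - 1/7, 5,7,9]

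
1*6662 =6662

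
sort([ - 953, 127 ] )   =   [ - 953 , 127 ] 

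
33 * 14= 462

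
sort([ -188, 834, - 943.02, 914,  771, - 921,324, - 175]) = [ - 943.02, - 921, - 188, - 175,324,  771, 834, 914] 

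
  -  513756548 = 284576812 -798333360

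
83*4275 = 354825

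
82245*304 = 25002480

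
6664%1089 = 130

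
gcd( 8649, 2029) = 1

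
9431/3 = 9431/3 = 3143.67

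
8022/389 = 8022/389=20.62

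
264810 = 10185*26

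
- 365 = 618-983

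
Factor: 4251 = 3^1*13^1 * 109^1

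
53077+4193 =57270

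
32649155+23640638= 56289793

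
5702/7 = 814 + 4/7 = 814.57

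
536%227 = 82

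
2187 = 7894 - 5707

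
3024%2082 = 942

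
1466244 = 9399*156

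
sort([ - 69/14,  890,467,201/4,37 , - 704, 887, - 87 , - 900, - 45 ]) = [ - 900, - 704 , - 87, - 45, - 69/14,37 , 201/4, 467,  887,890 ]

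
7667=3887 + 3780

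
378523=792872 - 414349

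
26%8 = 2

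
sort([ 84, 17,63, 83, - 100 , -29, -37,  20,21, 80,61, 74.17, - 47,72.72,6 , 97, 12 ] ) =[-100,  -  47, - 37,- 29 , 6,12, 17, 20, 21, 61, 63,72.72, 74.17, 80, 83,84, 97 ]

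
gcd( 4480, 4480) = 4480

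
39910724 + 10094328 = 50005052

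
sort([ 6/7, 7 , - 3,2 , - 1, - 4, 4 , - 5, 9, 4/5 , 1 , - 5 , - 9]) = [ - 9 , - 5, - 5, - 4, - 3, - 1, 4/5, 6/7,1,2, 4,7, 9]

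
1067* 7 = 7469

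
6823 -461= 6362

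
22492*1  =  22492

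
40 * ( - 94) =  - 3760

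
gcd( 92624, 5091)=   1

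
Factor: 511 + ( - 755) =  - 2^2*61^1 = - 244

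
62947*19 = 1195993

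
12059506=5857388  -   - 6202118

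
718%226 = 40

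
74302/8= 37151/4 = 9287.75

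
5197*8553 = 44449941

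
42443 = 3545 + 38898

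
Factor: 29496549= 3^1* 67^1*146749^1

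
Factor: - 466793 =  -  577^1 * 809^1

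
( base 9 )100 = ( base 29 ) 2n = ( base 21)3i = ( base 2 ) 1010001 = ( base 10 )81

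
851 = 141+710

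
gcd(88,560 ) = 8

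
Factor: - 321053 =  - 321053^1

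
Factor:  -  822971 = - 822971^1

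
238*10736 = 2555168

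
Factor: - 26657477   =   - 7^1*11^1*346201^1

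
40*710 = 28400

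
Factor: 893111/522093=3^(-1)*11^ (  -  1)*13^(-1)*1217^( - 1) *893111^1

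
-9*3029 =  - 27261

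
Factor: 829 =829^1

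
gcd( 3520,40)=40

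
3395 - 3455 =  - 60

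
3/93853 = 3/93853 = 0.00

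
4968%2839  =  2129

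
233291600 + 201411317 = 434702917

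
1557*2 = 3114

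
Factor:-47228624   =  -2^4 * 31^1 * 95219^1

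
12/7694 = 6/3847 = 0.00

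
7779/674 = 7779/674 =11.54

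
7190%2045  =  1055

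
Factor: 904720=2^4 *5^1*43^1*263^1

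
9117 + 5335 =14452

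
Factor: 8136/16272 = 2^( - 1 ) = 1/2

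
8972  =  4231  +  4741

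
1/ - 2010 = - 1 + 2009/2010 = - 0.00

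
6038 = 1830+4208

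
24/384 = 1/16 = 0.06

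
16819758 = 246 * 68373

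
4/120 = 1/30 = 0.03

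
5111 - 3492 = 1619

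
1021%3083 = 1021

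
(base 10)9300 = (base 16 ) 2454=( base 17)1f31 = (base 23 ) HD8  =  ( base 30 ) aa0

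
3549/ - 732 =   -  5+37/244  =  - 4.85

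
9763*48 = 468624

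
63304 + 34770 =98074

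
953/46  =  953/46  =  20.72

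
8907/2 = 8907/2 = 4453.50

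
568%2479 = 568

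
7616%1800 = 416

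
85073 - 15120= 69953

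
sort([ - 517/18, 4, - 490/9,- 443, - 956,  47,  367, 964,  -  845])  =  [-956, - 845, - 443 , - 490/9, - 517/18, 4 , 47,  367,  964 ] 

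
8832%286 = 252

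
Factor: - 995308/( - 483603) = 2^2*3^( - 1 )*161201^(-1)* 248827^1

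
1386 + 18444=19830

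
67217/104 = 67217/104 = 646.32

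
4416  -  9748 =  - 5332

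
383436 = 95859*4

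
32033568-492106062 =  - 460072494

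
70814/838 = 35407/419 = 84.50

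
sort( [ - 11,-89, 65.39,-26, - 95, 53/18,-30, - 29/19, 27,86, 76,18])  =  [ - 95, - 89, - 30, - 26,-11  ,-29/19, 53/18, 18, 27, 65.39, 76 , 86]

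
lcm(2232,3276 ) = 203112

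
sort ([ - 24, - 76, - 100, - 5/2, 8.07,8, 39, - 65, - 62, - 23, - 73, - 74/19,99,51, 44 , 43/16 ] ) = [ - 100, - 76, - 73,- 65, - 62 , -24, - 23, - 74/19, - 5/2,43/16 , 8,8.07,39,  44,  51, 99 ] 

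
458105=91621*5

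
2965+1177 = 4142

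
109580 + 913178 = 1022758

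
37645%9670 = 8635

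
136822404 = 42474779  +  94347625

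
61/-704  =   - 61/704 = - 0.09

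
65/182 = 5/14 = 0.36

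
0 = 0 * 4519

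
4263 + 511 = 4774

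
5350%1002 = 340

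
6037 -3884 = 2153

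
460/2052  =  115/513 = 0.22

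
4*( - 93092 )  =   - 372368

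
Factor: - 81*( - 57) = 4617 = 3^5*19^1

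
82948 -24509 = 58439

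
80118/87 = 26706/29  =  920.90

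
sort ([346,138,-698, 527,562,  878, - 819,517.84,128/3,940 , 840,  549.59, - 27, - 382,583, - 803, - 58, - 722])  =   [ - 819, - 803, - 722 ,-698, - 382, - 58, - 27 , 128/3, 138,346,517.84, 527,549.59, 562,583, 840,878, 940 ] 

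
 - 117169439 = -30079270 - 87090169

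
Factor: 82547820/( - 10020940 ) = - 3^2*71^(- 1 )* 7057^( - 1 ) * 458599^1 = - 4127391/501047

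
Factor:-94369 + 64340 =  - 30029^1 = - 30029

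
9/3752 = 9/3752 = 0.00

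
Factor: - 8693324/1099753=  - 2^2 * 17^1*47^( - 1)*23399^( - 1)*127843^1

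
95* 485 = 46075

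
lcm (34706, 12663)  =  937062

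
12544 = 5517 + 7027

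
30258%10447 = 9364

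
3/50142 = 1/16714= 0.00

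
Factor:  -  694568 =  - 2^3 * 7^1*79^1*157^1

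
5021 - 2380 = 2641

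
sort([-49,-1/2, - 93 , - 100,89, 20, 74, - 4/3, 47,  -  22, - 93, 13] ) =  [ - 100,-93,  -  93, - 49,-22, - 4/3, - 1/2, 13, 20, 47, 74 , 89 ]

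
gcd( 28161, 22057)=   7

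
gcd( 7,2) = 1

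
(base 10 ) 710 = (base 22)1A6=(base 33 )LH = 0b1011000110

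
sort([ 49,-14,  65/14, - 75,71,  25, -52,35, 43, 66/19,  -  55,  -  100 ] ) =[-100,  -  75 , - 55,  -  52, - 14,66/19, 65/14, 25,35,43,49, 71 ] 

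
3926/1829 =3926/1829 = 2.15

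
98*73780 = 7230440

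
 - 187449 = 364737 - 552186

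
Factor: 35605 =5^1*7121^1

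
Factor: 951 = 3^1 * 317^1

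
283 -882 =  - 599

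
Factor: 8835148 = 2^2*7^1*97^1*3253^1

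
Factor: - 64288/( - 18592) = 7^1* 41^1*83^( - 1)  =  287/83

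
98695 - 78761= 19934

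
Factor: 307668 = 2^2*3^1 * 25639^1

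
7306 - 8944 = - 1638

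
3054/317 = 9 + 201/317= 9.63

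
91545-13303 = 78242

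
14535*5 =72675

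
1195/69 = 17 + 22/69 = 17.32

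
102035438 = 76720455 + 25314983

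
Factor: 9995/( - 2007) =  - 3^ (- 2 )*5^1*223^(-1)*1999^1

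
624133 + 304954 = 929087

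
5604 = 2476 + 3128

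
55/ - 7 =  - 55/7 = -7.86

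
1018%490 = 38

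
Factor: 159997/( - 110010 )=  -2^( - 1)*3^(-1)*5^ ( - 1 )*19^(-1 )*829^1=   - 829/570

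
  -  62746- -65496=2750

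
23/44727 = 23/44727  =  0.00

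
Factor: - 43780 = -2^2*5^1*11^1*199^1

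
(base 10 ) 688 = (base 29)nl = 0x2b0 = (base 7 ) 2002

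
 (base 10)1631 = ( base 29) 1r7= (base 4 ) 121133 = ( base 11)1253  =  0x65F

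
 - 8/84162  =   - 4/42081 = - 0.00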